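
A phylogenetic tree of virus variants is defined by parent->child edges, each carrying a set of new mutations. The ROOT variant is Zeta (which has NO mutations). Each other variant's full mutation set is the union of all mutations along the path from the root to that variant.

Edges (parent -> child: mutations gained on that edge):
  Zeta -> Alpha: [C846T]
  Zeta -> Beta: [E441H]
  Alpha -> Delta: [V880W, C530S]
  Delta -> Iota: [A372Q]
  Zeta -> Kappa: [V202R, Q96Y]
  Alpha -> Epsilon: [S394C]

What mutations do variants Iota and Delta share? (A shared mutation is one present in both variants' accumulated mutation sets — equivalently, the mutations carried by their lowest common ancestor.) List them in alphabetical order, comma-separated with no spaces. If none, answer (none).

Accumulating mutations along path to Iota:
  At Zeta: gained [] -> total []
  At Alpha: gained ['C846T'] -> total ['C846T']
  At Delta: gained ['V880W', 'C530S'] -> total ['C530S', 'C846T', 'V880W']
  At Iota: gained ['A372Q'] -> total ['A372Q', 'C530S', 'C846T', 'V880W']
Mutations(Iota) = ['A372Q', 'C530S', 'C846T', 'V880W']
Accumulating mutations along path to Delta:
  At Zeta: gained [] -> total []
  At Alpha: gained ['C846T'] -> total ['C846T']
  At Delta: gained ['V880W', 'C530S'] -> total ['C530S', 'C846T', 'V880W']
Mutations(Delta) = ['C530S', 'C846T', 'V880W']
Intersection: ['A372Q', 'C530S', 'C846T', 'V880W'] ∩ ['C530S', 'C846T', 'V880W'] = ['C530S', 'C846T', 'V880W']

Answer: C530S,C846T,V880W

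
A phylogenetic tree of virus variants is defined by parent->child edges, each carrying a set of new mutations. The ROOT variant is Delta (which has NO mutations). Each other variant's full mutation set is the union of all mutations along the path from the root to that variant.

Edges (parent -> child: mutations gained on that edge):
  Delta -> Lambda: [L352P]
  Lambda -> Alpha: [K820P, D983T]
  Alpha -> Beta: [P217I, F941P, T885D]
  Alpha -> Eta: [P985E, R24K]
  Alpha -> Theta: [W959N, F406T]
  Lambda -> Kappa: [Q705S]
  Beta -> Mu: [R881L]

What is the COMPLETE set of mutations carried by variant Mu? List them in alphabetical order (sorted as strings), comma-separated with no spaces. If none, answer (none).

At Delta: gained [] -> total []
At Lambda: gained ['L352P'] -> total ['L352P']
At Alpha: gained ['K820P', 'D983T'] -> total ['D983T', 'K820P', 'L352P']
At Beta: gained ['P217I', 'F941P', 'T885D'] -> total ['D983T', 'F941P', 'K820P', 'L352P', 'P217I', 'T885D']
At Mu: gained ['R881L'] -> total ['D983T', 'F941P', 'K820P', 'L352P', 'P217I', 'R881L', 'T885D']

Answer: D983T,F941P,K820P,L352P,P217I,R881L,T885D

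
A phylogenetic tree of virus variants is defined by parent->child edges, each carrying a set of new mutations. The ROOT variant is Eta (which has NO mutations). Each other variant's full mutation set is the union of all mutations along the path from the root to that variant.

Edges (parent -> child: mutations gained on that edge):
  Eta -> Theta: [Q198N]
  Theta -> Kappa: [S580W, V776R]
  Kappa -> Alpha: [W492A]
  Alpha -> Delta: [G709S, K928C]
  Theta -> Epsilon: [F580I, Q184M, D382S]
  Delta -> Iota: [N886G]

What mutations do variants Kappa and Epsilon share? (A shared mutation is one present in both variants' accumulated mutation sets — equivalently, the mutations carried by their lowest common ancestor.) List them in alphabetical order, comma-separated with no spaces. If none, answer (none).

Answer: Q198N

Derivation:
Accumulating mutations along path to Kappa:
  At Eta: gained [] -> total []
  At Theta: gained ['Q198N'] -> total ['Q198N']
  At Kappa: gained ['S580W', 'V776R'] -> total ['Q198N', 'S580W', 'V776R']
Mutations(Kappa) = ['Q198N', 'S580W', 'V776R']
Accumulating mutations along path to Epsilon:
  At Eta: gained [] -> total []
  At Theta: gained ['Q198N'] -> total ['Q198N']
  At Epsilon: gained ['F580I', 'Q184M', 'D382S'] -> total ['D382S', 'F580I', 'Q184M', 'Q198N']
Mutations(Epsilon) = ['D382S', 'F580I', 'Q184M', 'Q198N']
Intersection: ['Q198N', 'S580W', 'V776R'] ∩ ['D382S', 'F580I', 'Q184M', 'Q198N'] = ['Q198N']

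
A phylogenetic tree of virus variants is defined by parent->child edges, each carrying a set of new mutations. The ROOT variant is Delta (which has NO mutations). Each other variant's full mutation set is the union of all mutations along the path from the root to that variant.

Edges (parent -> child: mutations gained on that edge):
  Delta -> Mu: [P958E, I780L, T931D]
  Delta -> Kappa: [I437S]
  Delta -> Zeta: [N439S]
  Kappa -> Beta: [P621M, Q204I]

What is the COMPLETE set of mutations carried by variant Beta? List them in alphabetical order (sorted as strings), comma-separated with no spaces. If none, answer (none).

Answer: I437S,P621M,Q204I

Derivation:
At Delta: gained [] -> total []
At Kappa: gained ['I437S'] -> total ['I437S']
At Beta: gained ['P621M', 'Q204I'] -> total ['I437S', 'P621M', 'Q204I']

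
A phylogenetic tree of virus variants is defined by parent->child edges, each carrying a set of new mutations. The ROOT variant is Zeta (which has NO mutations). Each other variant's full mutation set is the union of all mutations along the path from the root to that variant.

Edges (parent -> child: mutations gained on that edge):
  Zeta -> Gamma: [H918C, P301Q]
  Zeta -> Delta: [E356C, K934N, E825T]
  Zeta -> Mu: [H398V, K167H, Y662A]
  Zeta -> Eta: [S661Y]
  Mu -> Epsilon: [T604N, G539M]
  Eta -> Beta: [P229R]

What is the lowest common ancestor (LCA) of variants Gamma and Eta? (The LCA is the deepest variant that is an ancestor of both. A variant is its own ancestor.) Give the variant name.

Answer: Zeta

Derivation:
Path from root to Gamma: Zeta -> Gamma
  ancestors of Gamma: {Zeta, Gamma}
Path from root to Eta: Zeta -> Eta
  ancestors of Eta: {Zeta, Eta}
Common ancestors: {Zeta}
Walk up from Eta: Eta (not in ancestors of Gamma), Zeta (in ancestors of Gamma)
Deepest common ancestor (LCA) = Zeta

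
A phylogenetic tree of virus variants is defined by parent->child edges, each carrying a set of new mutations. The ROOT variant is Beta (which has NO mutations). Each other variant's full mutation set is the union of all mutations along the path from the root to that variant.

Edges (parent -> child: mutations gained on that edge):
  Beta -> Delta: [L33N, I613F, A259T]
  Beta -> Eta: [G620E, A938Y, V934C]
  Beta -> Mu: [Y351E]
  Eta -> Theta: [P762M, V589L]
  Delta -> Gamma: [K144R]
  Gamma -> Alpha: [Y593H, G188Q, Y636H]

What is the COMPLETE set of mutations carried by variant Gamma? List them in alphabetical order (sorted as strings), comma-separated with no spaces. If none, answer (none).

Answer: A259T,I613F,K144R,L33N

Derivation:
At Beta: gained [] -> total []
At Delta: gained ['L33N', 'I613F', 'A259T'] -> total ['A259T', 'I613F', 'L33N']
At Gamma: gained ['K144R'] -> total ['A259T', 'I613F', 'K144R', 'L33N']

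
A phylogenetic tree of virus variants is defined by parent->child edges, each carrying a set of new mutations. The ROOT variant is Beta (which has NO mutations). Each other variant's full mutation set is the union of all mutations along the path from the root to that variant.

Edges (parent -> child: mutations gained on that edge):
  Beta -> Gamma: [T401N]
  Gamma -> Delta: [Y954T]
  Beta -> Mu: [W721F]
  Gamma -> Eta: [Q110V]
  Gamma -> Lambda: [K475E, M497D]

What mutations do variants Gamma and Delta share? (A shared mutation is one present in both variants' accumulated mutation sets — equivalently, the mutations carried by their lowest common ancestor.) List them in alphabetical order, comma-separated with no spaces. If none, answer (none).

Answer: T401N

Derivation:
Accumulating mutations along path to Gamma:
  At Beta: gained [] -> total []
  At Gamma: gained ['T401N'] -> total ['T401N']
Mutations(Gamma) = ['T401N']
Accumulating mutations along path to Delta:
  At Beta: gained [] -> total []
  At Gamma: gained ['T401N'] -> total ['T401N']
  At Delta: gained ['Y954T'] -> total ['T401N', 'Y954T']
Mutations(Delta) = ['T401N', 'Y954T']
Intersection: ['T401N'] ∩ ['T401N', 'Y954T'] = ['T401N']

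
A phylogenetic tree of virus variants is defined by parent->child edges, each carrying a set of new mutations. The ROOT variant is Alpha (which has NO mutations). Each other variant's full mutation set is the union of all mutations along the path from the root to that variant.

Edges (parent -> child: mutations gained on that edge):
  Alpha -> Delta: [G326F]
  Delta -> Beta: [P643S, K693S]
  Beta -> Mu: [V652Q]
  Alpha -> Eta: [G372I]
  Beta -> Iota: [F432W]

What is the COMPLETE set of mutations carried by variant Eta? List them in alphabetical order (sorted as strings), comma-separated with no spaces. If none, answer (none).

Answer: G372I

Derivation:
At Alpha: gained [] -> total []
At Eta: gained ['G372I'] -> total ['G372I']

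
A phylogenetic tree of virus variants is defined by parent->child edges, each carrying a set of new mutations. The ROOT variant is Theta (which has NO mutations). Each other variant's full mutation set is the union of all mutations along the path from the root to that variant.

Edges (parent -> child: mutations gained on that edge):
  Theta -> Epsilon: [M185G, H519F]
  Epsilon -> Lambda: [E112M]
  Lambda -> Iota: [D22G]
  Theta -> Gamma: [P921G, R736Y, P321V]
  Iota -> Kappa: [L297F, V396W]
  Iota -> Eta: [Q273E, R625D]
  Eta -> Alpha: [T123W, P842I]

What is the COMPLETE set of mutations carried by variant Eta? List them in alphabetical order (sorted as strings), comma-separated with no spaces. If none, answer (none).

At Theta: gained [] -> total []
At Epsilon: gained ['M185G', 'H519F'] -> total ['H519F', 'M185G']
At Lambda: gained ['E112M'] -> total ['E112M', 'H519F', 'M185G']
At Iota: gained ['D22G'] -> total ['D22G', 'E112M', 'H519F', 'M185G']
At Eta: gained ['Q273E', 'R625D'] -> total ['D22G', 'E112M', 'H519F', 'M185G', 'Q273E', 'R625D']

Answer: D22G,E112M,H519F,M185G,Q273E,R625D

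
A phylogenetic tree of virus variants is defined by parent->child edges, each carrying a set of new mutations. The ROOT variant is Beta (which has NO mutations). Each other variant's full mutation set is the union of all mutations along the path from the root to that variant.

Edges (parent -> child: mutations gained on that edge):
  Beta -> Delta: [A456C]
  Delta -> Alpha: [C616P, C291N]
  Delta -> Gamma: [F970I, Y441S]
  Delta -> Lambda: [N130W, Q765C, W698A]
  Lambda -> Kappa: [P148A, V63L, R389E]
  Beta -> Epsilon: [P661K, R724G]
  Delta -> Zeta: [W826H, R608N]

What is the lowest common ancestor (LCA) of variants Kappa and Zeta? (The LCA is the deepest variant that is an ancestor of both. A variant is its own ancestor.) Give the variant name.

Path from root to Kappa: Beta -> Delta -> Lambda -> Kappa
  ancestors of Kappa: {Beta, Delta, Lambda, Kappa}
Path from root to Zeta: Beta -> Delta -> Zeta
  ancestors of Zeta: {Beta, Delta, Zeta}
Common ancestors: {Beta, Delta}
Walk up from Zeta: Zeta (not in ancestors of Kappa), Delta (in ancestors of Kappa), Beta (in ancestors of Kappa)
Deepest common ancestor (LCA) = Delta

Answer: Delta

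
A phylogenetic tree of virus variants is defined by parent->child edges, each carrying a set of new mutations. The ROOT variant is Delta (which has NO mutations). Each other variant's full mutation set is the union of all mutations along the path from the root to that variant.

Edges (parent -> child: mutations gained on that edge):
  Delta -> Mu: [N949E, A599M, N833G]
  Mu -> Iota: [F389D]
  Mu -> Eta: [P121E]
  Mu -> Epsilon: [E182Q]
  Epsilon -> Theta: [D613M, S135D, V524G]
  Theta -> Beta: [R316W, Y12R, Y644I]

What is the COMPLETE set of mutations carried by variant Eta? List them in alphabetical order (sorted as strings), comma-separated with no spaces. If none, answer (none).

At Delta: gained [] -> total []
At Mu: gained ['N949E', 'A599M', 'N833G'] -> total ['A599M', 'N833G', 'N949E']
At Eta: gained ['P121E'] -> total ['A599M', 'N833G', 'N949E', 'P121E']

Answer: A599M,N833G,N949E,P121E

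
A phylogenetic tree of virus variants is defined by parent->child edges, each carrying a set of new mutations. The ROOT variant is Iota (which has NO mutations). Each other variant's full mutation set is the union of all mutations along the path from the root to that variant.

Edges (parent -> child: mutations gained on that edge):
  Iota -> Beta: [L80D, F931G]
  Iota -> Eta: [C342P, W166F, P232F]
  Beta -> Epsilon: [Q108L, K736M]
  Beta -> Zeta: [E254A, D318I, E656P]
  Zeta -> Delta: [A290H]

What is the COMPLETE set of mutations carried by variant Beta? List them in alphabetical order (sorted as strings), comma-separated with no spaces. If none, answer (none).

At Iota: gained [] -> total []
At Beta: gained ['L80D', 'F931G'] -> total ['F931G', 'L80D']

Answer: F931G,L80D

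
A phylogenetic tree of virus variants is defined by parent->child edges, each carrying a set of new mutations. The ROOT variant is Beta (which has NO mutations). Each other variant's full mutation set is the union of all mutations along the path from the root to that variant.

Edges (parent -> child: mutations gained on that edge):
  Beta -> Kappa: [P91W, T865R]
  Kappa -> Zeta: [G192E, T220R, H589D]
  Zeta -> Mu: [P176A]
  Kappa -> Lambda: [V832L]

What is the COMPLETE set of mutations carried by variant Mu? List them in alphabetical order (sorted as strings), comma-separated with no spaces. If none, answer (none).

Answer: G192E,H589D,P176A,P91W,T220R,T865R

Derivation:
At Beta: gained [] -> total []
At Kappa: gained ['P91W', 'T865R'] -> total ['P91W', 'T865R']
At Zeta: gained ['G192E', 'T220R', 'H589D'] -> total ['G192E', 'H589D', 'P91W', 'T220R', 'T865R']
At Mu: gained ['P176A'] -> total ['G192E', 'H589D', 'P176A', 'P91W', 'T220R', 'T865R']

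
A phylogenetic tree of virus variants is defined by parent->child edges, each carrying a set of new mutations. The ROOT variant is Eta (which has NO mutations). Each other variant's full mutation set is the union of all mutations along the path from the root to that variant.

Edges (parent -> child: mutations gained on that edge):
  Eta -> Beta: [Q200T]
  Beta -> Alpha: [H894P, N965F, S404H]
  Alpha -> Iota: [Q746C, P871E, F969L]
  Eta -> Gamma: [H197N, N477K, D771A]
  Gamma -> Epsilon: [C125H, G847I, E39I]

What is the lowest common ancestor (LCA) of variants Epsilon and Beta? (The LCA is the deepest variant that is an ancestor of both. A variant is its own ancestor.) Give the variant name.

Answer: Eta

Derivation:
Path from root to Epsilon: Eta -> Gamma -> Epsilon
  ancestors of Epsilon: {Eta, Gamma, Epsilon}
Path from root to Beta: Eta -> Beta
  ancestors of Beta: {Eta, Beta}
Common ancestors: {Eta}
Walk up from Beta: Beta (not in ancestors of Epsilon), Eta (in ancestors of Epsilon)
Deepest common ancestor (LCA) = Eta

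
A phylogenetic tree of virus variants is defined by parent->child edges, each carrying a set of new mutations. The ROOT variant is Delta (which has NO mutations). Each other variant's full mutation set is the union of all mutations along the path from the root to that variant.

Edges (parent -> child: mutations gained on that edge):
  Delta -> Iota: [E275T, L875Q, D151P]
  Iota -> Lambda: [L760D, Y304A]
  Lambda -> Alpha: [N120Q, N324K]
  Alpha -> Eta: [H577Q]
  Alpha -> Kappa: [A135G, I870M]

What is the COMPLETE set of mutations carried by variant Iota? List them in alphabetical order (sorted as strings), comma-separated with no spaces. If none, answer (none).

Answer: D151P,E275T,L875Q

Derivation:
At Delta: gained [] -> total []
At Iota: gained ['E275T', 'L875Q', 'D151P'] -> total ['D151P', 'E275T', 'L875Q']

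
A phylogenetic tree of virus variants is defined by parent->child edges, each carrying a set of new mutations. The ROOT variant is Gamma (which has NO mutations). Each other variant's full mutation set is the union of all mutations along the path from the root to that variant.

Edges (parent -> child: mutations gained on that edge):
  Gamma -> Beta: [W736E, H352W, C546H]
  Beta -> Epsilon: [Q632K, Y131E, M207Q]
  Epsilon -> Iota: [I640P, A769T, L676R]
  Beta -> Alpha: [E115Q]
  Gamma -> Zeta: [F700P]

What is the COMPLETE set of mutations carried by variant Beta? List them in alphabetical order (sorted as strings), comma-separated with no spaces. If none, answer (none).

At Gamma: gained [] -> total []
At Beta: gained ['W736E', 'H352W', 'C546H'] -> total ['C546H', 'H352W', 'W736E']

Answer: C546H,H352W,W736E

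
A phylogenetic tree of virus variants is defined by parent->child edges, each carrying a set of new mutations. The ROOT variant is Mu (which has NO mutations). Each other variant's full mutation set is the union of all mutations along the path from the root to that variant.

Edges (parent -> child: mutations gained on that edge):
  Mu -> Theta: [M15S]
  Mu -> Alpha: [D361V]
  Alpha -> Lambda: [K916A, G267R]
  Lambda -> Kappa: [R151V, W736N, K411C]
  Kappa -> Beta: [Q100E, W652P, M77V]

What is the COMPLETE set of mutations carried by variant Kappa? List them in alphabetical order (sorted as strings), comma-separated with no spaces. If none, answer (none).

Answer: D361V,G267R,K411C,K916A,R151V,W736N

Derivation:
At Mu: gained [] -> total []
At Alpha: gained ['D361V'] -> total ['D361V']
At Lambda: gained ['K916A', 'G267R'] -> total ['D361V', 'G267R', 'K916A']
At Kappa: gained ['R151V', 'W736N', 'K411C'] -> total ['D361V', 'G267R', 'K411C', 'K916A', 'R151V', 'W736N']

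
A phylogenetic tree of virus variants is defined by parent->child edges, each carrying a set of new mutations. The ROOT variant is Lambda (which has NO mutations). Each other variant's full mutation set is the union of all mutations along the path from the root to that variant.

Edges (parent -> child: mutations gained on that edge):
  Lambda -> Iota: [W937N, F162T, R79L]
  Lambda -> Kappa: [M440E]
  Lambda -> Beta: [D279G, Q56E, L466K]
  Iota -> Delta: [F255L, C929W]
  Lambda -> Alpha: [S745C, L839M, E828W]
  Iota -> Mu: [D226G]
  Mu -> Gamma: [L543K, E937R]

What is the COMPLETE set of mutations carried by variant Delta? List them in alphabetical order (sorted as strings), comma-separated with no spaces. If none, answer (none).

At Lambda: gained [] -> total []
At Iota: gained ['W937N', 'F162T', 'R79L'] -> total ['F162T', 'R79L', 'W937N']
At Delta: gained ['F255L', 'C929W'] -> total ['C929W', 'F162T', 'F255L', 'R79L', 'W937N']

Answer: C929W,F162T,F255L,R79L,W937N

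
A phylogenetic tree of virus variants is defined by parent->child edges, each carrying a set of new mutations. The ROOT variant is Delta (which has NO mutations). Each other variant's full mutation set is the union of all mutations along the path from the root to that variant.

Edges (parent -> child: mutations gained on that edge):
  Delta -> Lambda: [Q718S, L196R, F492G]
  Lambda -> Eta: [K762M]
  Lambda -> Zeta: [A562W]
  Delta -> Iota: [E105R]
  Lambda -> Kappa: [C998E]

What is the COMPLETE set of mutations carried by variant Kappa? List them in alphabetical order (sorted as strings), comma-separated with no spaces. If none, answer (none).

At Delta: gained [] -> total []
At Lambda: gained ['Q718S', 'L196R', 'F492G'] -> total ['F492G', 'L196R', 'Q718S']
At Kappa: gained ['C998E'] -> total ['C998E', 'F492G', 'L196R', 'Q718S']

Answer: C998E,F492G,L196R,Q718S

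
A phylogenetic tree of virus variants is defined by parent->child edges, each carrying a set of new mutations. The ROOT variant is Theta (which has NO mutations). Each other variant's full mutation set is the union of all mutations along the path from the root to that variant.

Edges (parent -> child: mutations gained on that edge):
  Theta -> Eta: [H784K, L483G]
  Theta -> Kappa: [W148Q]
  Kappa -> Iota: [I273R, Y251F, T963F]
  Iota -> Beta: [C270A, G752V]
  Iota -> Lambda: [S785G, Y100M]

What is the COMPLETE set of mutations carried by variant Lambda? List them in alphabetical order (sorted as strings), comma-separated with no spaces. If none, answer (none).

Answer: I273R,S785G,T963F,W148Q,Y100M,Y251F

Derivation:
At Theta: gained [] -> total []
At Kappa: gained ['W148Q'] -> total ['W148Q']
At Iota: gained ['I273R', 'Y251F', 'T963F'] -> total ['I273R', 'T963F', 'W148Q', 'Y251F']
At Lambda: gained ['S785G', 'Y100M'] -> total ['I273R', 'S785G', 'T963F', 'W148Q', 'Y100M', 'Y251F']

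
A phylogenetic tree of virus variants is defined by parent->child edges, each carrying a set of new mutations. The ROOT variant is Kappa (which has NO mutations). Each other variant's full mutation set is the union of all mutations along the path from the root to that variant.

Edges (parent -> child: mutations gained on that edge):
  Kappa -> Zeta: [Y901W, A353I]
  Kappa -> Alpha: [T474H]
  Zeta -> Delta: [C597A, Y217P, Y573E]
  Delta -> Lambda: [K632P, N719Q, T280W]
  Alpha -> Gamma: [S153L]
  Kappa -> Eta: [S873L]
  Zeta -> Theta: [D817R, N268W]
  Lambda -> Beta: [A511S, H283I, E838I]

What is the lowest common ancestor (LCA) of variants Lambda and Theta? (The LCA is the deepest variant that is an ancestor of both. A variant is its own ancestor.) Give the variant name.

Path from root to Lambda: Kappa -> Zeta -> Delta -> Lambda
  ancestors of Lambda: {Kappa, Zeta, Delta, Lambda}
Path from root to Theta: Kappa -> Zeta -> Theta
  ancestors of Theta: {Kappa, Zeta, Theta}
Common ancestors: {Kappa, Zeta}
Walk up from Theta: Theta (not in ancestors of Lambda), Zeta (in ancestors of Lambda), Kappa (in ancestors of Lambda)
Deepest common ancestor (LCA) = Zeta

Answer: Zeta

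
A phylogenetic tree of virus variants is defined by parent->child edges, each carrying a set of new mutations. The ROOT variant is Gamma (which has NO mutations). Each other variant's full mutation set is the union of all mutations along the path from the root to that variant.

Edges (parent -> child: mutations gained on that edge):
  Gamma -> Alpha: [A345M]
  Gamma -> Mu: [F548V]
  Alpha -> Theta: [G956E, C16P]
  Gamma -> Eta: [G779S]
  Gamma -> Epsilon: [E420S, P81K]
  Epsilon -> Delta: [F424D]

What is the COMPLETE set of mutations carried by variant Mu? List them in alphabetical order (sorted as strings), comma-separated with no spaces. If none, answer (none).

Answer: F548V

Derivation:
At Gamma: gained [] -> total []
At Mu: gained ['F548V'] -> total ['F548V']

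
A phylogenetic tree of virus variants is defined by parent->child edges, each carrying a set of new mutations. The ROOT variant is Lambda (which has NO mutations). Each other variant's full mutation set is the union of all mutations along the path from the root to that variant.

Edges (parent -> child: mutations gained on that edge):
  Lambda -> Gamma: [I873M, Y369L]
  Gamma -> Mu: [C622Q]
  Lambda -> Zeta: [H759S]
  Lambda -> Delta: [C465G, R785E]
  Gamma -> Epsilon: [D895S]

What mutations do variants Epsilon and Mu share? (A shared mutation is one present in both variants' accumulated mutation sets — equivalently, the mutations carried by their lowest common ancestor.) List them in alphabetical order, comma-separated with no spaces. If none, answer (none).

Answer: I873M,Y369L

Derivation:
Accumulating mutations along path to Epsilon:
  At Lambda: gained [] -> total []
  At Gamma: gained ['I873M', 'Y369L'] -> total ['I873M', 'Y369L']
  At Epsilon: gained ['D895S'] -> total ['D895S', 'I873M', 'Y369L']
Mutations(Epsilon) = ['D895S', 'I873M', 'Y369L']
Accumulating mutations along path to Mu:
  At Lambda: gained [] -> total []
  At Gamma: gained ['I873M', 'Y369L'] -> total ['I873M', 'Y369L']
  At Mu: gained ['C622Q'] -> total ['C622Q', 'I873M', 'Y369L']
Mutations(Mu) = ['C622Q', 'I873M', 'Y369L']
Intersection: ['D895S', 'I873M', 'Y369L'] ∩ ['C622Q', 'I873M', 'Y369L'] = ['I873M', 'Y369L']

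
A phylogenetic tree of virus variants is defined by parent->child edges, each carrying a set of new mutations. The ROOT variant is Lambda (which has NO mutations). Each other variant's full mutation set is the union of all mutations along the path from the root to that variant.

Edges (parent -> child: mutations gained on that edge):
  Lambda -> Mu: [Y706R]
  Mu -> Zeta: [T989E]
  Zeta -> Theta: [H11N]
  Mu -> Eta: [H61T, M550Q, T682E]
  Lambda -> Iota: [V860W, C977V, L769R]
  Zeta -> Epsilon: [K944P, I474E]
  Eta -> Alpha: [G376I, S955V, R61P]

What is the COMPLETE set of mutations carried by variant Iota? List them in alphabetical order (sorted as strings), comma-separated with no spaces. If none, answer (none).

At Lambda: gained [] -> total []
At Iota: gained ['V860W', 'C977V', 'L769R'] -> total ['C977V', 'L769R', 'V860W']

Answer: C977V,L769R,V860W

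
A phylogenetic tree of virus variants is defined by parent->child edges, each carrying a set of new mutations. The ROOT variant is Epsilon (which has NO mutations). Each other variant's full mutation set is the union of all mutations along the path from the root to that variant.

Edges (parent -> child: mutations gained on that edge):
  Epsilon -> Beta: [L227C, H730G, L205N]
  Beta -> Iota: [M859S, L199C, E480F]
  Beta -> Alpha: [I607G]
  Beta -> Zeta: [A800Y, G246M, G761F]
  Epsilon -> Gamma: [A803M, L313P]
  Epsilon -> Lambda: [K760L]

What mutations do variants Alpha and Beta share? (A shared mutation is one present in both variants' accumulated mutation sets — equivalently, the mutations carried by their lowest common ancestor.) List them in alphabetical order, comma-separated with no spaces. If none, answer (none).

Accumulating mutations along path to Alpha:
  At Epsilon: gained [] -> total []
  At Beta: gained ['L227C', 'H730G', 'L205N'] -> total ['H730G', 'L205N', 'L227C']
  At Alpha: gained ['I607G'] -> total ['H730G', 'I607G', 'L205N', 'L227C']
Mutations(Alpha) = ['H730G', 'I607G', 'L205N', 'L227C']
Accumulating mutations along path to Beta:
  At Epsilon: gained [] -> total []
  At Beta: gained ['L227C', 'H730G', 'L205N'] -> total ['H730G', 'L205N', 'L227C']
Mutations(Beta) = ['H730G', 'L205N', 'L227C']
Intersection: ['H730G', 'I607G', 'L205N', 'L227C'] ∩ ['H730G', 'L205N', 'L227C'] = ['H730G', 'L205N', 'L227C']

Answer: H730G,L205N,L227C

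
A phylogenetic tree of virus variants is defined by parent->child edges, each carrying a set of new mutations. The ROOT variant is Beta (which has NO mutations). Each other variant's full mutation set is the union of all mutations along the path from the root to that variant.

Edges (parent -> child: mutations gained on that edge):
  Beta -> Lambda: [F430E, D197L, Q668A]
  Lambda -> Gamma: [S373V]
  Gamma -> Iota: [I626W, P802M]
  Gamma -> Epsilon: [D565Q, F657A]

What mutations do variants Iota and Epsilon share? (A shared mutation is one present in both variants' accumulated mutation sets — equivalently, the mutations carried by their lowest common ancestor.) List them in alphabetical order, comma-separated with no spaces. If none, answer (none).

Answer: D197L,F430E,Q668A,S373V

Derivation:
Accumulating mutations along path to Iota:
  At Beta: gained [] -> total []
  At Lambda: gained ['F430E', 'D197L', 'Q668A'] -> total ['D197L', 'F430E', 'Q668A']
  At Gamma: gained ['S373V'] -> total ['D197L', 'F430E', 'Q668A', 'S373V']
  At Iota: gained ['I626W', 'P802M'] -> total ['D197L', 'F430E', 'I626W', 'P802M', 'Q668A', 'S373V']
Mutations(Iota) = ['D197L', 'F430E', 'I626W', 'P802M', 'Q668A', 'S373V']
Accumulating mutations along path to Epsilon:
  At Beta: gained [] -> total []
  At Lambda: gained ['F430E', 'D197L', 'Q668A'] -> total ['D197L', 'F430E', 'Q668A']
  At Gamma: gained ['S373V'] -> total ['D197L', 'F430E', 'Q668A', 'S373V']
  At Epsilon: gained ['D565Q', 'F657A'] -> total ['D197L', 'D565Q', 'F430E', 'F657A', 'Q668A', 'S373V']
Mutations(Epsilon) = ['D197L', 'D565Q', 'F430E', 'F657A', 'Q668A', 'S373V']
Intersection: ['D197L', 'F430E', 'I626W', 'P802M', 'Q668A', 'S373V'] ∩ ['D197L', 'D565Q', 'F430E', 'F657A', 'Q668A', 'S373V'] = ['D197L', 'F430E', 'Q668A', 'S373V']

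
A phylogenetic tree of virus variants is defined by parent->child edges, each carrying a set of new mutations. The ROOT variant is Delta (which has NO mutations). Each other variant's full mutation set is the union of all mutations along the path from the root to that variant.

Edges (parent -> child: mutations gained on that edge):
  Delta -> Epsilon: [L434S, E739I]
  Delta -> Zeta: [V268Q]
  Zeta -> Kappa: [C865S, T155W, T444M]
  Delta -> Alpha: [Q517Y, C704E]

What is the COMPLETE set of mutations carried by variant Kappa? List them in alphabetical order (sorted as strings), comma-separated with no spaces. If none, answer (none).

At Delta: gained [] -> total []
At Zeta: gained ['V268Q'] -> total ['V268Q']
At Kappa: gained ['C865S', 'T155W', 'T444M'] -> total ['C865S', 'T155W', 'T444M', 'V268Q']

Answer: C865S,T155W,T444M,V268Q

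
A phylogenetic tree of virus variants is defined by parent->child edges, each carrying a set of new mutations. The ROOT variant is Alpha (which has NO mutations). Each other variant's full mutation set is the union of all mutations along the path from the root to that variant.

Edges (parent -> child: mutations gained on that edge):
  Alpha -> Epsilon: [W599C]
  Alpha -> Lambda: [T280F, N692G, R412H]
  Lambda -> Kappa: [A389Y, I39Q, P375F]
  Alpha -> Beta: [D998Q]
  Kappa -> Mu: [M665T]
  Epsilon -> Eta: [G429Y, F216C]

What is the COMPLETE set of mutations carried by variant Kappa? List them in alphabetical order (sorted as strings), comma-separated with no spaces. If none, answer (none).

At Alpha: gained [] -> total []
At Lambda: gained ['T280F', 'N692G', 'R412H'] -> total ['N692G', 'R412H', 'T280F']
At Kappa: gained ['A389Y', 'I39Q', 'P375F'] -> total ['A389Y', 'I39Q', 'N692G', 'P375F', 'R412H', 'T280F']

Answer: A389Y,I39Q,N692G,P375F,R412H,T280F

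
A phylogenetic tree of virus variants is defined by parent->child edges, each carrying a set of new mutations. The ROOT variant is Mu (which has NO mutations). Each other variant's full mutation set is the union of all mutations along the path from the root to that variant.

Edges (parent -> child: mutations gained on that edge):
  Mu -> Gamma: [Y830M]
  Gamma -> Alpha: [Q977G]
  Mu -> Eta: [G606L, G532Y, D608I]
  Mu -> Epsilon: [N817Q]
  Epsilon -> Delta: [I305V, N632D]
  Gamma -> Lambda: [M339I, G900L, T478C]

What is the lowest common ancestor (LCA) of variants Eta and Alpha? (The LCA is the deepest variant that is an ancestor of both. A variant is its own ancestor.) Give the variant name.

Path from root to Eta: Mu -> Eta
  ancestors of Eta: {Mu, Eta}
Path from root to Alpha: Mu -> Gamma -> Alpha
  ancestors of Alpha: {Mu, Gamma, Alpha}
Common ancestors: {Mu}
Walk up from Alpha: Alpha (not in ancestors of Eta), Gamma (not in ancestors of Eta), Mu (in ancestors of Eta)
Deepest common ancestor (LCA) = Mu

Answer: Mu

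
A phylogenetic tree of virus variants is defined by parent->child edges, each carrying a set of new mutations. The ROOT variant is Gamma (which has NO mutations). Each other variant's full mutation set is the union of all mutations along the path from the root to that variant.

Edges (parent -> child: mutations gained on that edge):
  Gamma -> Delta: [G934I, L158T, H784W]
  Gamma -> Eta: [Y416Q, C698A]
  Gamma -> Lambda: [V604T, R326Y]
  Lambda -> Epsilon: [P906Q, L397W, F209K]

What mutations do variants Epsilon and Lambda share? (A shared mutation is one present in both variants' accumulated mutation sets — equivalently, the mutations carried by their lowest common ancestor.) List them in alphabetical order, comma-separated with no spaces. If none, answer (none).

Answer: R326Y,V604T

Derivation:
Accumulating mutations along path to Epsilon:
  At Gamma: gained [] -> total []
  At Lambda: gained ['V604T', 'R326Y'] -> total ['R326Y', 'V604T']
  At Epsilon: gained ['P906Q', 'L397W', 'F209K'] -> total ['F209K', 'L397W', 'P906Q', 'R326Y', 'V604T']
Mutations(Epsilon) = ['F209K', 'L397W', 'P906Q', 'R326Y', 'V604T']
Accumulating mutations along path to Lambda:
  At Gamma: gained [] -> total []
  At Lambda: gained ['V604T', 'R326Y'] -> total ['R326Y', 'V604T']
Mutations(Lambda) = ['R326Y', 'V604T']
Intersection: ['F209K', 'L397W', 'P906Q', 'R326Y', 'V604T'] ∩ ['R326Y', 'V604T'] = ['R326Y', 'V604T']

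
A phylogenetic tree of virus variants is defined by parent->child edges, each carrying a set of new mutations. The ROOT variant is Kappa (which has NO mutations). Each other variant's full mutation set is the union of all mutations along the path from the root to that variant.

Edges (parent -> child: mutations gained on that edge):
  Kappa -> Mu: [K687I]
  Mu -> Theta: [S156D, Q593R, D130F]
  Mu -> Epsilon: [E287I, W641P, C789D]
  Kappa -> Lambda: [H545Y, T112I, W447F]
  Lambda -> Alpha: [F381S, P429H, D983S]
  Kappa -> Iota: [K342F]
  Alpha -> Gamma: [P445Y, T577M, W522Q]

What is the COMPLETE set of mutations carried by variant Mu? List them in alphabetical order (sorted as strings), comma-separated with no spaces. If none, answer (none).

Answer: K687I

Derivation:
At Kappa: gained [] -> total []
At Mu: gained ['K687I'] -> total ['K687I']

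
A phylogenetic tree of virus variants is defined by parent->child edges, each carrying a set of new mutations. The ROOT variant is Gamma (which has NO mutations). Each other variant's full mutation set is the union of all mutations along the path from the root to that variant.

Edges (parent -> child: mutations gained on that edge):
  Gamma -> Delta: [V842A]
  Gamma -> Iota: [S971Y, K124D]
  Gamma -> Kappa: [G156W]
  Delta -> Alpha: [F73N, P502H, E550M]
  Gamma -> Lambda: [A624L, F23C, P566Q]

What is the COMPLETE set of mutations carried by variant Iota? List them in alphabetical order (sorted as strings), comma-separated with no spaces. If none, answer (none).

Answer: K124D,S971Y

Derivation:
At Gamma: gained [] -> total []
At Iota: gained ['S971Y', 'K124D'] -> total ['K124D', 'S971Y']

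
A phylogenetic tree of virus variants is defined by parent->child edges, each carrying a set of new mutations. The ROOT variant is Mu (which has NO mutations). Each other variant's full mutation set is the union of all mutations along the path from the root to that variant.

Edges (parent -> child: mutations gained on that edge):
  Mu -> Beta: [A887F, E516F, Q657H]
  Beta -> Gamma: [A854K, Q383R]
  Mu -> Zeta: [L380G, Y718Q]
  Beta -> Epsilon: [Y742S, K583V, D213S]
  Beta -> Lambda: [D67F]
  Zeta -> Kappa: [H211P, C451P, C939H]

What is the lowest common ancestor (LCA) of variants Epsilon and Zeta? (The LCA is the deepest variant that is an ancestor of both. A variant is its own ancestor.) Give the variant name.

Answer: Mu

Derivation:
Path from root to Epsilon: Mu -> Beta -> Epsilon
  ancestors of Epsilon: {Mu, Beta, Epsilon}
Path from root to Zeta: Mu -> Zeta
  ancestors of Zeta: {Mu, Zeta}
Common ancestors: {Mu}
Walk up from Zeta: Zeta (not in ancestors of Epsilon), Mu (in ancestors of Epsilon)
Deepest common ancestor (LCA) = Mu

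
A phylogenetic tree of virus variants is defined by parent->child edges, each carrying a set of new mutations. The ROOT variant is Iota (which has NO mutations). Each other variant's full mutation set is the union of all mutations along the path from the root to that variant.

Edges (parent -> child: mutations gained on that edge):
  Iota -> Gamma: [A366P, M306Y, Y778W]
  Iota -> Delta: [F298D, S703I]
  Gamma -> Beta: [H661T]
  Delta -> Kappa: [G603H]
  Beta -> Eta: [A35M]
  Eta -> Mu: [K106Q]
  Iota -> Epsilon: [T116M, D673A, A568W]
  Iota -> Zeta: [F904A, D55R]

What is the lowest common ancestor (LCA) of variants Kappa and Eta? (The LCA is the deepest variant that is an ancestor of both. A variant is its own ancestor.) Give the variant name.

Path from root to Kappa: Iota -> Delta -> Kappa
  ancestors of Kappa: {Iota, Delta, Kappa}
Path from root to Eta: Iota -> Gamma -> Beta -> Eta
  ancestors of Eta: {Iota, Gamma, Beta, Eta}
Common ancestors: {Iota}
Walk up from Eta: Eta (not in ancestors of Kappa), Beta (not in ancestors of Kappa), Gamma (not in ancestors of Kappa), Iota (in ancestors of Kappa)
Deepest common ancestor (LCA) = Iota

Answer: Iota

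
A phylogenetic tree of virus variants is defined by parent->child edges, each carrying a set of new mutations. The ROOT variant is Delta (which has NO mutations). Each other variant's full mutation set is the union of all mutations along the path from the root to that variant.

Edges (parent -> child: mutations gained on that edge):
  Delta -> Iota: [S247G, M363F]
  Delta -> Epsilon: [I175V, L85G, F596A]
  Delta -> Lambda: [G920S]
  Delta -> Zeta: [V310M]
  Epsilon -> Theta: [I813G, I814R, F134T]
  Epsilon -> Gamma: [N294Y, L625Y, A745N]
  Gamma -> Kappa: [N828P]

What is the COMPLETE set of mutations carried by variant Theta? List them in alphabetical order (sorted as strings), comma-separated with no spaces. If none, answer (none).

At Delta: gained [] -> total []
At Epsilon: gained ['I175V', 'L85G', 'F596A'] -> total ['F596A', 'I175V', 'L85G']
At Theta: gained ['I813G', 'I814R', 'F134T'] -> total ['F134T', 'F596A', 'I175V', 'I813G', 'I814R', 'L85G']

Answer: F134T,F596A,I175V,I813G,I814R,L85G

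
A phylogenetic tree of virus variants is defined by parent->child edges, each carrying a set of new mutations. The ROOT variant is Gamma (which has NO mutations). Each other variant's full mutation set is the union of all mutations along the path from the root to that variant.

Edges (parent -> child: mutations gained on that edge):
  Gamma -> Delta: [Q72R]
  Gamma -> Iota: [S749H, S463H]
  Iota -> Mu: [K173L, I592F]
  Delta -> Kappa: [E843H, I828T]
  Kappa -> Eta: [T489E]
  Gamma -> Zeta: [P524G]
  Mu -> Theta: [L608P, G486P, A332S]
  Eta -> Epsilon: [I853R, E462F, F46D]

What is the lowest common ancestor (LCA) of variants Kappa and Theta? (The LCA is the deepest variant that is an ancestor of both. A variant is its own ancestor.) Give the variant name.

Answer: Gamma

Derivation:
Path from root to Kappa: Gamma -> Delta -> Kappa
  ancestors of Kappa: {Gamma, Delta, Kappa}
Path from root to Theta: Gamma -> Iota -> Mu -> Theta
  ancestors of Theta: {Gamma, Iota, Mu, Theta}
Common ancestors: {Gamma}
Walk up from Theta: Theta (not in ancestors of Kappa), Mu (not in ancestors of Kappa), Iota (not in ancestors of Kappa), Gamma (in ancestors of Kappa)
Deepest common ancestor (LCA) = Gamma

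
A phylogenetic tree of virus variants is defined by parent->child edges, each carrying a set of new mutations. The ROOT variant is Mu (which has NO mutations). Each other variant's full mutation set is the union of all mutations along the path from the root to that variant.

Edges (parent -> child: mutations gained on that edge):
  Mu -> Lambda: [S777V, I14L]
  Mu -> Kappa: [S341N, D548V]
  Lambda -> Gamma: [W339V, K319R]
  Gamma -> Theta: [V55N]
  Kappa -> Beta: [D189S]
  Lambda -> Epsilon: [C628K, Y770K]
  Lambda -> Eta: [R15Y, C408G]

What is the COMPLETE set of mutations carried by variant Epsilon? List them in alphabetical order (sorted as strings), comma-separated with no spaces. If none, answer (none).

At Mu: gained [] -> total []
At Lambda: gained ['S777V', 'I14L'] -> total ['I14L', 'S777V']
At Epsilon: gained ['C628K', 'Y770K'] -> total ['C628K', 'I14L', 'S777V', 'Y770K']

Answer: C628K,I14L,S777V,Y770K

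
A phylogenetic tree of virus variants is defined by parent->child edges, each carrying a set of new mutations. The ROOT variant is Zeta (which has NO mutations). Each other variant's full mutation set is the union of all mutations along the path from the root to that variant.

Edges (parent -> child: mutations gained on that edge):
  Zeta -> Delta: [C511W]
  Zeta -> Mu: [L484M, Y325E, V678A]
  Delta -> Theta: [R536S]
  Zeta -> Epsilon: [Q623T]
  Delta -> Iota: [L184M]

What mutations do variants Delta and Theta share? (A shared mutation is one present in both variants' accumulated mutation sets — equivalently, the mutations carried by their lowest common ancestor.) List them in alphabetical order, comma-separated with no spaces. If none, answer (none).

Answer: C511W

Derivation:
Accumulating mutations along path to Delta:
  At Zeta: gained [] -> total []
  At Delta: gained ['C511W'] -> total ['C511W']
Mutations(Delta) = ['C511W']
Accumulating mutations along path to Theta:
  At Zeta: gained [] -> total []
  At Delta: gained ['C511W'] -> total ['C511W']
  At Theta: gained ['R536S'] -> total ['C511W', 'R536S']
Mutations(Theta) = ['C511W', 'R536S']
Intersection: ['C511W'] ∩ ['C511W', 'R536S'] = ['C511W']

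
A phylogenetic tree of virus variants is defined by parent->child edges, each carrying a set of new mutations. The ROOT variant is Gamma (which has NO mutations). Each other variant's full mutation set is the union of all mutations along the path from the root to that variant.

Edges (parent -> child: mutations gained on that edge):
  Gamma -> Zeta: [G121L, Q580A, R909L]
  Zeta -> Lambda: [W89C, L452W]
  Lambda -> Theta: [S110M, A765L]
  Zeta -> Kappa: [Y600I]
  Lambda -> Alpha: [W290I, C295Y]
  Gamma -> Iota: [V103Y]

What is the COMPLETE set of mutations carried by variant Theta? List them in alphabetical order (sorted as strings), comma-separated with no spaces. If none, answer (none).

Answer: A765L,G121L,L452W,Q580A,R909L,S110M,W89C

Derivation:
At Gamma: gained [] -> total []
At Zeta: gained ['G121L', 'Q580A', 'R909L'] -> total ['G121L', 'Q580A', 'R909L']
At Lambda: gained ['W89C', 'L452W'] -> total ['G121L', 'L452W', 'Q580A', 'R909L', 'W89C']
At Theta: gained ['S110M', 'A765L'] -> total ['A765L', 'G121L', 'L452W', 'Q580A', 'R909L', 'S110M', 'W89C']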